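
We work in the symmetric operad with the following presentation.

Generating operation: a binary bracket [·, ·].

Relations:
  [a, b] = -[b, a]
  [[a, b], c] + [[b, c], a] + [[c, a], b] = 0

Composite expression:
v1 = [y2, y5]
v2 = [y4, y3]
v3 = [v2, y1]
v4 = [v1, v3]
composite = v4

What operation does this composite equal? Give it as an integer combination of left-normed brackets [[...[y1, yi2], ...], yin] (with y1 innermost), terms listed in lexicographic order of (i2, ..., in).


-[[[[y1, y3], y4], y2], y5] + [[[[y1, y3], y4], y5], y2] + [[[[y1, y4], y3], y2], y5] - [[[[y1, y4], y3], y5], y2]

Skip Jacobi rewriting: expand, keep y1-initial words, read off terms.
Composite bracket: [[y2, y5], [[y4, y3], y1]]
Expanding via [a, b] = ab - ba: 16 signed words (2^4 = 16).
Keep just the words that open with y1:
  from y1y3y4y2y5, sign -1: term -[[[[y1, y3], y4], y2], y5]
  from y1y3y4y5y2, sign +1: term +[[[[y1, y3], y4], y5], y2]
  from y1y4y3y2y5, sign +1: term +[[[[y1, y4], y3], y2], y5]
  from y1y4y3y5y2, sign -1: term -[[[[y1, y4], y3], y5], y2]


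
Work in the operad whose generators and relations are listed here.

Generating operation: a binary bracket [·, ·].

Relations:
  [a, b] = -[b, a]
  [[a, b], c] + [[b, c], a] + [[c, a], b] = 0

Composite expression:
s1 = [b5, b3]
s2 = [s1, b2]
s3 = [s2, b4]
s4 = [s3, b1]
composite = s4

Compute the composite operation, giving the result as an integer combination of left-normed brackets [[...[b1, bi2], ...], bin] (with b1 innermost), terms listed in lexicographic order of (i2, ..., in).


-[[[[b1, b2], b3], b5], b4] + [[[[b1, b2], b5], b3], b4] + [[[[b1, b3], b5], b2], b4] + [[[[b1, b4], b2], b3], b5] - [[[[b1, b4], b2], b5], b3] - [[[[b1, b4], b3], b5], b2] + [[[[b1, b4], b5], b3], b2] - [[[[b1, b5], b3], b2], b4]


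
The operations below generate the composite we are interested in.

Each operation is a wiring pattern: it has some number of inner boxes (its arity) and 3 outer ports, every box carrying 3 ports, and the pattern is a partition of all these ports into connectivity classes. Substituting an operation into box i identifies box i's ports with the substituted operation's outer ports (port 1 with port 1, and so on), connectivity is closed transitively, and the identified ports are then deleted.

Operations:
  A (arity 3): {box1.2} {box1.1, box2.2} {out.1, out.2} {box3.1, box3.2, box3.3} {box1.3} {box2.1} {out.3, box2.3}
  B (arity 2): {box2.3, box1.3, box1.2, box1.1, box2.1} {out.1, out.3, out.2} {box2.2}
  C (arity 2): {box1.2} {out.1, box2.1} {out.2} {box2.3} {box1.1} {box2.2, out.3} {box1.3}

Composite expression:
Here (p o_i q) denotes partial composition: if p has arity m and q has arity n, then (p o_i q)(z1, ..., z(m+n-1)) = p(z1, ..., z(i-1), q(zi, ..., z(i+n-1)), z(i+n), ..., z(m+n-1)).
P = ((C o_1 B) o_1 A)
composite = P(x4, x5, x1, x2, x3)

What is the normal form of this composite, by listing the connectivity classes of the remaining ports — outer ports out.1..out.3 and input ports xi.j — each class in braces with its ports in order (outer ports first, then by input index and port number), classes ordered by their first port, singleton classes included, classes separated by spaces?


{out.1, x3.1} {out.2} {out.3, x3.2} {x1.1, x1.2, x1.3} {x2.1, x2.3, x5.3} {x2.2} {x3.3} {x4.1, x5.2} {x4.2} {x4.3} {x5.1}

Reachability decides: close wires over C-identified ports.
A over (x4, x5, x1) gives {out.1, out.2} {out.3, x5.3} {x1.1, x1.2, x1.3} {x4.1, x5.2} {x4.2} {x4.3} {x5.1}, out.j being that stage's outer ports
B over (x4, x5, x1, x2) gives {out.1, out.2, out.3} {x1.1, x1.2, x1.3} {x2.1, x2.3, x5.3} {x2.2} {x4.1, x5.2} {x4.2} {x4.3} {x5.1}, out.j being that stage's outer ports
C over (x4, x5, x1, x2, x3) gives {out.1, x3.1} {out.2} {out.3, x3.2} {x1.1, x1.2, x1.3} {x2.1, x2.3, x5.3} {x2.2} {x3.3} {x4.1, x5.2} {x4.2} {x4.3} {x5.1}, out.j being that stage's outer ports


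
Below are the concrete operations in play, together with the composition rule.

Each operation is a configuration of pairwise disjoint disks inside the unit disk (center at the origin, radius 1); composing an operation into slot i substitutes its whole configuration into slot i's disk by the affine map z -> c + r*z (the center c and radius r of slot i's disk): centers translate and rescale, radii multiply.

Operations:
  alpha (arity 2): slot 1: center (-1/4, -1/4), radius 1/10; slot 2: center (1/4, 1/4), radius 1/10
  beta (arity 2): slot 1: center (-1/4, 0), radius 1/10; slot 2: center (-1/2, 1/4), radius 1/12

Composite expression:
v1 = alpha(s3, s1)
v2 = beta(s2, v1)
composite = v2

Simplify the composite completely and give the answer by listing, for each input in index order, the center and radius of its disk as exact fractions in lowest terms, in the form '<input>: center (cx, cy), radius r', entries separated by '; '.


s1: center (-23/48, 13/48), radius 1/120; s2: center (-1/4, 0), radius 1/10; s3: center (-25/48, 11/48), radius 1/120


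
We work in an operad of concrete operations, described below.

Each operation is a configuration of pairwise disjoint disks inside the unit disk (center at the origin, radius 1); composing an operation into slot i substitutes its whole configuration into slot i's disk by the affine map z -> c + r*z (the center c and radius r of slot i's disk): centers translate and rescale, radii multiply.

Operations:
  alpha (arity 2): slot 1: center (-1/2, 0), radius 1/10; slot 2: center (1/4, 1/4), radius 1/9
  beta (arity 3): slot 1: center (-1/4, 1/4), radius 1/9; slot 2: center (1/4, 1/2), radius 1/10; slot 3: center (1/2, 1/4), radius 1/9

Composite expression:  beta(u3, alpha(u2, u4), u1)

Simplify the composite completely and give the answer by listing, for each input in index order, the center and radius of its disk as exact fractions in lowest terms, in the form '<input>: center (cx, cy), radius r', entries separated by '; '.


Only the slot chain above each u matters under beta; compose those maps.
u3: after 1 affine step, its disk has center (-1/4, 1/4), radius 1/9
u2: after 2 affine steps, its disk has center (1/5, 1/2), radius 1/100
u4: after 2 affine steps, its disk has center (11/40, 21/40), radius 1/90
u1: after 1 affine step, its disk has center (1/2, 1/4), radius 1/9

u1: center (1/2, 1/4), radius 1/9; u2: center (1/5, 1/2), radius 1/100; u3: center (-1/4, 1/4), radius 1/9; u4: center (11/40, 21/40), radius 1/90


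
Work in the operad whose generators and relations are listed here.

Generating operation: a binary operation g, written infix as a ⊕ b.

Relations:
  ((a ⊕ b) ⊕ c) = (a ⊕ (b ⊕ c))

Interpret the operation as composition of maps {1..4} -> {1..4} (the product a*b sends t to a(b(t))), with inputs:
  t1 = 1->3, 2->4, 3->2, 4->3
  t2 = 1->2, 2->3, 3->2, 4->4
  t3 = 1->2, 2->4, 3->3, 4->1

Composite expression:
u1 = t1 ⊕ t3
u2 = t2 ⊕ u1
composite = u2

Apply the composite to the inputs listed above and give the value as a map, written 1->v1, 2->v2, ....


(t1 ⊕ t3) = 1->4, 2->3, 3->2, 4->3
(t2 ⊕ (t1 ⊕ t3)) = 1->4, 2->2, 3->3, 4->2

1->4, 2->2, 3->3, 4->2


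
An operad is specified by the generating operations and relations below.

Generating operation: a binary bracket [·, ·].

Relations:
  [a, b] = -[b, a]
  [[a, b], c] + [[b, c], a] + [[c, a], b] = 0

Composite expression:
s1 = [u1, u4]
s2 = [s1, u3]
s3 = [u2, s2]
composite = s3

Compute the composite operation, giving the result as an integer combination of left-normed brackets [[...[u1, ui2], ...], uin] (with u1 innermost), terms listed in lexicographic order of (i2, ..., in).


Antisymmetry and Jacobi reduce to u1-anchored left-normed brackets.
Composite bracket: [u2, [[u1, u4], u3]]
Under [a, b] = ab - ba we get 8 signed associative words (2^3 = 8).
Only words starting with u1 matter:
  sign of u1u4u3u2 is -1, so it contributes -[[[u1, u4], u3], u2]

-[[[u1, u4], u3], u2]


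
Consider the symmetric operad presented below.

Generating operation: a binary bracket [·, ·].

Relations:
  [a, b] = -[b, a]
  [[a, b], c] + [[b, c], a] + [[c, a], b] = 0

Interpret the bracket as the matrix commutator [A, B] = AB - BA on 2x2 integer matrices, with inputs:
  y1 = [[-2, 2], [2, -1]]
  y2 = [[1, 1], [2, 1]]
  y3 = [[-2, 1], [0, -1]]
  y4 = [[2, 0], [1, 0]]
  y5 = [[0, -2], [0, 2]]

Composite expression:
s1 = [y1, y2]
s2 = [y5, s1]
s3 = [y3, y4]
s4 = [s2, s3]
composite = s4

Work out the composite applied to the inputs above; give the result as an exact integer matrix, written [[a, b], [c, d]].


[[18, -4], [16, -18]]

[y1, y2] = [[2, -1], [2, -2]]
[y5, [y1, y2]] = [[-4, 10], [4, 4]]
[y3, y4] = [[1, -2], [1, -1]]
[[y5, [y1, y2]], [y3, y4]] = [[18, -4], [16, -18]]


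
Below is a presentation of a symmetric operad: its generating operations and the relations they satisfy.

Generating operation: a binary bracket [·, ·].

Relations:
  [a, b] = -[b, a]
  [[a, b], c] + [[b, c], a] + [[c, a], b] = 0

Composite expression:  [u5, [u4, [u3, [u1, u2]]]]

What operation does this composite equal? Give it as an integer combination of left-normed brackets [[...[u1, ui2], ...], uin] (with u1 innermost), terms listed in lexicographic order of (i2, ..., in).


A multilinear Lie element is pinned by u1-initial words (u1 innermost).
Composite bracket: [u5, [u4, [u3, [u1, u2]]]]
Full expansion: 16 signed words from ab - ba (2^4 = 16).
The u1-initial words carry the normal form:
  u1u2u3u4u5 (sign -1) contributes -[[[[u1, u2], u3], u4], u5]

-[[[[u1, u2], u3], u4], u5]


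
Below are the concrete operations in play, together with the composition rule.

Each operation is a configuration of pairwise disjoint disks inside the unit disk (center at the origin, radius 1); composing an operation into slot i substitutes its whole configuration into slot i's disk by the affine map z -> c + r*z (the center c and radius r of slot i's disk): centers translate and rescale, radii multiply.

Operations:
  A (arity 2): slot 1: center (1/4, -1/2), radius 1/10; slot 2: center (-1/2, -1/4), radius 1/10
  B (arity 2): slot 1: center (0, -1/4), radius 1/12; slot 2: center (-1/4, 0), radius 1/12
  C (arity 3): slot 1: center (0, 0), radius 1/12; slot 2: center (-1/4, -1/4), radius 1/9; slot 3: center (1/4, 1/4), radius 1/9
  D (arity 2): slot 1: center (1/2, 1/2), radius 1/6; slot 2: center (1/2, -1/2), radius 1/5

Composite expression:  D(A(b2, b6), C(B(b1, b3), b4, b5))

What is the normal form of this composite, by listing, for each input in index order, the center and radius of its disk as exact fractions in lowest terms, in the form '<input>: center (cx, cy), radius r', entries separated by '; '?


b1: center (1/2, -121/240), radius 1/720; b2: center (13/24, 5/12), radius 1/60; b3: center (119/240, -1/2), radius 1/720; b4: center (9/20, -11/20), radius 1/45; b5: center (11/20, -9/20), radius 1/45; b6: center (5/12, 11/24), radius 1/60


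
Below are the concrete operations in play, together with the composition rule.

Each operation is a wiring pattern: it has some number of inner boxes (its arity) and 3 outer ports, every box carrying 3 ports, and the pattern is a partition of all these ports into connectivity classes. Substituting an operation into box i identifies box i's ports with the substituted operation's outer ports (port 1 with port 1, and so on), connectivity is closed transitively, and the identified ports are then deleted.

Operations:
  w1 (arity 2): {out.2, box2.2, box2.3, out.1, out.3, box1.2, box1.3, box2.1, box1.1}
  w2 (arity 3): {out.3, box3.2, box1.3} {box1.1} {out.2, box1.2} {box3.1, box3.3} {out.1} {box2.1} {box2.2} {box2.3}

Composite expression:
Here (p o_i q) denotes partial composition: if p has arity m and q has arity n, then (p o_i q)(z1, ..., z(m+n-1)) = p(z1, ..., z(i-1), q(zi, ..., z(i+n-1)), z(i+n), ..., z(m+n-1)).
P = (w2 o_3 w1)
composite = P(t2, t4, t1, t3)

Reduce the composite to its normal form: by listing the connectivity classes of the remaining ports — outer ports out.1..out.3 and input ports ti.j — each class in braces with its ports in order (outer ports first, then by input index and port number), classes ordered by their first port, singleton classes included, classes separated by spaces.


Substituting into w2 glues patterns; closure does the rest.
after w1, the pattern on (t1, t3) reads {out.1, out.2, out.3, t1.1, t1.2, t1.3, t3.1, t3.2, t3.3} (out.j = its outer ports)
after w2, the pattern on (t2, t4, t1, t3) reads {out.1} {out.2, t2.2} {out.3, t1.1, t1.2, t1.3, t2.3, t3.1, t3.2, t3.3} {t2.1} {t4.1} {t4.2} {t4.3} (out.j = its outer ports)

{out.1} {out.2, t2.2} {out.3, t1.1, t1.2, t1.3, t2.3, t3.1, t3.2, t3.3} {t2.1} {t4.1} {t4.2} {t4.3}


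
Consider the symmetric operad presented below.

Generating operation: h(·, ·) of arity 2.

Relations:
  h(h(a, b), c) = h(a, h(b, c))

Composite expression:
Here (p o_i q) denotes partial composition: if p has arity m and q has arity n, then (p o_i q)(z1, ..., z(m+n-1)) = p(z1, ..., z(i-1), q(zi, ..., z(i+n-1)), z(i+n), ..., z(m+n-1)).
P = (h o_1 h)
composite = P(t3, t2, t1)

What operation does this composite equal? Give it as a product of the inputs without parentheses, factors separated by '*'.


t3 * t2 * t1

Associativity of h dissolves the nesting; only the t-input order survives.
h(t3, t2) spells out as t3 * t2
h(h(t3, t2), t1) spells out as t3 * t2 * t1


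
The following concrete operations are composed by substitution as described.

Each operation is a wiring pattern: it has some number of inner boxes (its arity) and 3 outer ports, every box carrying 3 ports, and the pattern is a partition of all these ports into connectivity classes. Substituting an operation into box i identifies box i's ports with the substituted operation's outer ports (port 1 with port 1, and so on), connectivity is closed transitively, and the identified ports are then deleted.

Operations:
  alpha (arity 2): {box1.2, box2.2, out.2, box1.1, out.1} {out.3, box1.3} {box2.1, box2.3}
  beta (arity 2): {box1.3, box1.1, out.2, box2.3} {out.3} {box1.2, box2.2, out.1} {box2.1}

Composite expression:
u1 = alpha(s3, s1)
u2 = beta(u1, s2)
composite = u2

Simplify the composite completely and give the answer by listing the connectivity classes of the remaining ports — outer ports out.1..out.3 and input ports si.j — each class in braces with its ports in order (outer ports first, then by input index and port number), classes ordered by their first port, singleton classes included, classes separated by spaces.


{out.1, out.2, s1.2, s2.2, s2.3, s3.1, s3.2, s3.3} {out.3} {s1.1, s1.3} {s2.1}

Two ports join when wires chain via beta-identified ports.
the subtree at alpha composes to {out.1, out.2, s1.2, s3.1, s3.2} {out.3, s3.3} {s1.1, s1.3} on (s3, s1); out.j = own outer ports
the subtree at beta composes to {out.1, out.2, s1.2, s2.2, s2.3, s3.1, s3.2, s3.3} {out.3} {s1.1, s1.3} {s2.1} on (s3, s1, s2); out.j = own outer ports


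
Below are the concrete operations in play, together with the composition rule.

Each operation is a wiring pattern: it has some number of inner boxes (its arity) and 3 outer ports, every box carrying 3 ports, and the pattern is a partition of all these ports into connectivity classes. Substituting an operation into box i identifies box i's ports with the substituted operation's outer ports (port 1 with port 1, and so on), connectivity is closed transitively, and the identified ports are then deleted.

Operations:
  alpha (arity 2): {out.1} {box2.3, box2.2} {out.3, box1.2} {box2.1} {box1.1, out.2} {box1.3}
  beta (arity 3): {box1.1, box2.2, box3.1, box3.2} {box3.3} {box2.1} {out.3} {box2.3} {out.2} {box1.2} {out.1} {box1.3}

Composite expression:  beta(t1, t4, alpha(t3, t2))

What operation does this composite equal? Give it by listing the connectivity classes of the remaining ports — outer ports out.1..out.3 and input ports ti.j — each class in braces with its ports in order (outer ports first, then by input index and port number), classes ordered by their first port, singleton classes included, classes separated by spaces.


Two ports join when wires chain via beta-identified ports.
alpha over (t3, t2) gives {out.1} {out.2, t3.1} {out.3, t3.2} {t2.1} {t2.2, t2.3} {t3.3}, out.j being that stage's outer ports
beta over (t1, t4, t3, t2) gives {out.1} {out.2} {out.3} {t1.1, t3.1, t4.2} {t1.2} {t1.3} {t2.1} {t2.2, t2.3} {t3.2} {t3.3} {t4.1} {t4.3}, out.j being that stage's outer ports

{out.1} {out.2} {out.3} {t1.1, t3.1, t4.2} {t1.2} {t1.3} {t2.1} {t2.2, t2.3} {t3.2} {t3.3} {t4.1} {t4.3}


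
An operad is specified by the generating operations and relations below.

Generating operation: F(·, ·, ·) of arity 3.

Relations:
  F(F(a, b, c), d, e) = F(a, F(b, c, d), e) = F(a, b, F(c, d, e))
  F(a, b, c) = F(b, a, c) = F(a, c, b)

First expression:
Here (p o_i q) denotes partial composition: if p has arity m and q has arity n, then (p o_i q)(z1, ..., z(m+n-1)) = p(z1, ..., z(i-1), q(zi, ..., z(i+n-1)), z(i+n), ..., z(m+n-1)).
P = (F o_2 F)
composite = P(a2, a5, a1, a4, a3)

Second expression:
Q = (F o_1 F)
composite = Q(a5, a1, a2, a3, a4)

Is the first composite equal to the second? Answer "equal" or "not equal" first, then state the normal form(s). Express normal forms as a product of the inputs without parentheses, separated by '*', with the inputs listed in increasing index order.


equal — both sides give a1 * a2 * a3 * a4 * a5

In normal form, the first expression is a1 * a2 * a3 * a4 * a5
In normal form, the second expression is a1 * a2 * a3 * a4 * a5
Identical normal forms: equal.


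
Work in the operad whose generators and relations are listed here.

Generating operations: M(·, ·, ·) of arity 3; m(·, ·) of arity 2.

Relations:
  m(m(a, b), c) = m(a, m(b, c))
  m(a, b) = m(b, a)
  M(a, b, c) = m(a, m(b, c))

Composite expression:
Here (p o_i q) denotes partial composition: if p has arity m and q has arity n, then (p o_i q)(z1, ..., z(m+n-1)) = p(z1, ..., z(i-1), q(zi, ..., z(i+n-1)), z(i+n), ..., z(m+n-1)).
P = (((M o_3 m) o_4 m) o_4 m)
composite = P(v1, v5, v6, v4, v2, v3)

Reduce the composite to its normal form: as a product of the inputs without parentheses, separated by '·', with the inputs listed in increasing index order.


v1 · v2 · v3 · v4 · v5 · v6

Shape and order are irrelevant to M; the v-input set decides.
m(v4, v2) flattens to v4 · v2
m(m(v4, v2), v3) flattens to v4 · v2 · v3
m(v6, m(m(v4, v2), v3)) flattens to v6 · v4 · v2 · v3
M(v1, v5, m(v6, m(m(v4, v2), v3))) flattens to v1 · v5 · v6 · v4 · v2 · v3
the factors in increasing index order: v1 · v2 · v3 · v4 · v5 · v6


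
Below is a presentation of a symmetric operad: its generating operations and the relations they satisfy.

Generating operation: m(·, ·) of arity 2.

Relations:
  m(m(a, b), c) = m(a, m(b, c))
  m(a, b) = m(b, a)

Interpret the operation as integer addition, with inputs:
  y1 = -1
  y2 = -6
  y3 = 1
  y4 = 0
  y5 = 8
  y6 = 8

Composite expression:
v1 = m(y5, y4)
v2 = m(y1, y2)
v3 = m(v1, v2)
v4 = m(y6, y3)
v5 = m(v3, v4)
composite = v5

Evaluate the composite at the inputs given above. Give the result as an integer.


m(y5, y4) = 8
m(y1, y2) = -7
m(m(y5, y4), m(y1, y2)) = 1
m(y6, y3) = 9
m(m(m(y5, y4), m(y1, y2)), m(y6, y3)) = 10

10


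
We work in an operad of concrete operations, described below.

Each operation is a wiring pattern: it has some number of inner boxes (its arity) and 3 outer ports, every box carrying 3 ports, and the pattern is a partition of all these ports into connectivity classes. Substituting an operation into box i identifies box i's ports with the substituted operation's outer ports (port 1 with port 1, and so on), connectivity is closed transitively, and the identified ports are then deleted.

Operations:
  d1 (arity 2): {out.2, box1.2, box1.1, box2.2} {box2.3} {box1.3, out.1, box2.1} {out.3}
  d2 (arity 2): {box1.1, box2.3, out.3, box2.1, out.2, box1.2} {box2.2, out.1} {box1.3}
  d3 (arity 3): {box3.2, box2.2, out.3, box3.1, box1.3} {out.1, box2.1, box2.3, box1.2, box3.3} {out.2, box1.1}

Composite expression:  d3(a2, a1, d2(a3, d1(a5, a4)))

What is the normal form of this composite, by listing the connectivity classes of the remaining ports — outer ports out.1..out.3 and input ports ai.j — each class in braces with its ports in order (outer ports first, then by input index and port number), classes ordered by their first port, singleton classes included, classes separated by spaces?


{out.1, out.3, a1.1, a1.2, a1.3, a2.2, a2.3, a3.1, a3.2, a4.1, a4.2, a5.1, a5.2, a5.3} {out.2, a2.1} {a3.3} {a4.3}

Treat the ports identified at d3 as solder joints: merge, then drop.
the subtree at d1 composes to {out.1, a4.1, a5.3} {out.2, a4.2, a5.1, a5.2} {out.3} {a4.3} on (a5, a4); out.j = own outer ports
the subtree at d2 composes to {out.1, a4.2, a5.1, a5.2} {out.2, out.3, a3.1, a3.2, a4.1, a5.3} {a3.3} {a4.3} on (a3, a5, a4); out.j = own outer ports
the subtree at d3 composes to {out.1, out.3, a1.1, a1.2, a1.3, a2.2, a2.3, a3.1, a3.2, a4.1, a4.2, a5.1, a5.2, a5.3} {out.2, a2.1} {a3.3} {a4.3} on (a2, a1, a3, a5, a4); out.j = own outer ports


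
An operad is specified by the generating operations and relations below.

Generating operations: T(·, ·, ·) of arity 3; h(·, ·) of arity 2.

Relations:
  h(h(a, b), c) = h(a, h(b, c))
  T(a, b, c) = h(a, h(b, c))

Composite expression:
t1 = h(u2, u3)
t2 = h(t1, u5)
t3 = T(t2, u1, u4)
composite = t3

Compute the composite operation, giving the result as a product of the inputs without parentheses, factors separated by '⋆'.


u2 ⋆ u3 ⋆ u5 ⋆ u1 ⋆ u4

Key point: T is associative — brackets drop, the u-order remains.
h(u2, u3) linearizes to u2 ⋆ u3
h(h(u2, u3), u5) linearizes to u2 ⋆ u3 ⋆ u5
T(h(h(u2, u3), u5), u1, u4) linearizes to u2 ⋆ u3 ⋆ u5 ⋆ u1 ⋆ u4


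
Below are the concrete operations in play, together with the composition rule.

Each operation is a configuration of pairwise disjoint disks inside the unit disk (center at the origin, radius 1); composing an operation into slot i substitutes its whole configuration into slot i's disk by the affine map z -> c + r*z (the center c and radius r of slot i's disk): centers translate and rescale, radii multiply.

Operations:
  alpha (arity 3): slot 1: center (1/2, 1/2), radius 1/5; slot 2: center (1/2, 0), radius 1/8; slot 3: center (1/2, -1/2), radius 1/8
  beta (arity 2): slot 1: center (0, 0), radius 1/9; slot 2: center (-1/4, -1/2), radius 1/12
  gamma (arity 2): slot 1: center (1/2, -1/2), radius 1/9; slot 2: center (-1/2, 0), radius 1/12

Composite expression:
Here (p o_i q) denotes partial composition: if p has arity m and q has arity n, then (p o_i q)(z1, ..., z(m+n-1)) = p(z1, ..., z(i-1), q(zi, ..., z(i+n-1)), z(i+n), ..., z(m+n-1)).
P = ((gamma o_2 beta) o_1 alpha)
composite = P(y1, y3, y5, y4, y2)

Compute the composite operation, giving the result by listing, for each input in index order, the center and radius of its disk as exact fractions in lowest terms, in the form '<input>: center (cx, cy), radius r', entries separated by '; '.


y1: center (5/9, -4/9), radius 1/45; y2: center (-25/48, -1/24), radius 1/144; y3: center (5/9, -1/2), radius 1/72; y4: center (-1/2, 0), radius 1/108; y5: center (5/9, -5/9), radius 1/72

Follow each y-input down from gamma: c' goes to c + r*c', radius to r*r'.
y1 passes through 2 substitutions, ending at center (5/9, -4/9), radius 1/45
y3 passes through 2 substitutions, ending at center (5/9, -1/2), radius 1/72
y5 passes through 2 substitutions, ending at center (5/9, -5/9), radius 1/72
y4 passes through 2 substitutions, ending at center (-1/2, 0), radius 1/108
y2 passes through 2 substitutions, ending at center (-25/48, -1/24), radius 1/144


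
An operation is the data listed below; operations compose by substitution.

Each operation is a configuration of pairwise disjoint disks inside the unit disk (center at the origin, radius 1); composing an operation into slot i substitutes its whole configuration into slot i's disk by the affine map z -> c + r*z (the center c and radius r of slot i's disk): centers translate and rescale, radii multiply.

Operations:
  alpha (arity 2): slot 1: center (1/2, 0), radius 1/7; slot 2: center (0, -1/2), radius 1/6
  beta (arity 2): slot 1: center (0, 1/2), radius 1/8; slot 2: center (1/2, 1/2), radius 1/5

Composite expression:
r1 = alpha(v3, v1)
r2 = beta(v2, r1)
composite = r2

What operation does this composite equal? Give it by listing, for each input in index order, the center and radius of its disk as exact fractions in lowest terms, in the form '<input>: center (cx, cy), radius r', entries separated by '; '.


Each v-disk chains the slot maps above it in beta; radii multiply.
v2: after 1 affine step, its disk has center (0, 1/2), radius 1/8
v3: after 2 affine steps, its disk has center (3/5, 1/2), radius 1/35
v1: after 2 affine steps, its disk has center (1/2, 2/5), radius 1/30

v1: center (1/2, 2/5), radius 1/30; v2: center (0, 1/2), radius 1/8; v3: center (3/5, 1/2), radius 1/35


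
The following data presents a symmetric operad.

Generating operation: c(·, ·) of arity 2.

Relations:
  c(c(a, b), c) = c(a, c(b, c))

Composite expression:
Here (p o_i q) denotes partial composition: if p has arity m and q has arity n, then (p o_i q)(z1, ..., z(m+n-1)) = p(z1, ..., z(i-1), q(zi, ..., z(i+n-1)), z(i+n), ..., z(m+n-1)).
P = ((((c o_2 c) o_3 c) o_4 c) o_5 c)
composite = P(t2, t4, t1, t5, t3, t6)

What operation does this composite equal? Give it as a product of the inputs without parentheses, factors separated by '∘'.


The c-tree's shape is irrelevant; the t-reading-order decides.
c(t3, t6) reduces to t3 ∘ t6
c(t5, c(t3, t6)) reduces to t5 ∘ t3 ∘ t6
c(t1, c(t5, c(t3, t6))) reduces to t1 ∘ t5 ∘ t3 ∘ t6
c(t4, c(t1, c(t5, c(t3, t6)))) reduces to t4 ∘ t1 ∘ t5 ∘ t3 ∘ t6
c(t2, c(t4, c(t1, c(t5, c(t3, t6))))) reduces to t2 ∘ t4 ∘ t1 ∘ t5 ∘ t3 ∘ t6

t2 ∘ t4 ∘ t1 ∘ t5 ∘ t3 ∘ t6


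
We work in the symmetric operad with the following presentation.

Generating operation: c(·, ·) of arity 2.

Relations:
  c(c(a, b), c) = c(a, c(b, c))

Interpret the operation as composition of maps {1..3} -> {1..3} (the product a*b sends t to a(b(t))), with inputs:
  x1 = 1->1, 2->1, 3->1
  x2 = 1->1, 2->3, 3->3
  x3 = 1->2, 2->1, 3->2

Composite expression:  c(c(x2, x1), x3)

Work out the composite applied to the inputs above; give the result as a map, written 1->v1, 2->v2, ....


1->1, 2->1, 3->1


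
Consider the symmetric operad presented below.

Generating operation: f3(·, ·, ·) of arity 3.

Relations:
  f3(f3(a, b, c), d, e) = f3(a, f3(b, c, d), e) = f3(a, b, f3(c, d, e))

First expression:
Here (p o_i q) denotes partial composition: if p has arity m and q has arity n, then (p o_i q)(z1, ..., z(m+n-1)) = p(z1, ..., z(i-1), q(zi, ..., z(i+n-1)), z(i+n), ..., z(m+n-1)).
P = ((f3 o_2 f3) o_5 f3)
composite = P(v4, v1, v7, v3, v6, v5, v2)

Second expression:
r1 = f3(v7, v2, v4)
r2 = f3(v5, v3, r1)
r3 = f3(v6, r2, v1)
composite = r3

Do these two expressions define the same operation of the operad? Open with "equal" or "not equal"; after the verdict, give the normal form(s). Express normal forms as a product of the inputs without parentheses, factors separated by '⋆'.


not equal: they reduce to v4 ⋆ v1 ⋆ v7 ⋆ v3 ⋆ v6 ⋆ v5 ⋆ v2 and v6 ⋆ v5 ⋆ v3 ⋆ v7 ⋆ v2 ⋆ v4 ⋆ v1


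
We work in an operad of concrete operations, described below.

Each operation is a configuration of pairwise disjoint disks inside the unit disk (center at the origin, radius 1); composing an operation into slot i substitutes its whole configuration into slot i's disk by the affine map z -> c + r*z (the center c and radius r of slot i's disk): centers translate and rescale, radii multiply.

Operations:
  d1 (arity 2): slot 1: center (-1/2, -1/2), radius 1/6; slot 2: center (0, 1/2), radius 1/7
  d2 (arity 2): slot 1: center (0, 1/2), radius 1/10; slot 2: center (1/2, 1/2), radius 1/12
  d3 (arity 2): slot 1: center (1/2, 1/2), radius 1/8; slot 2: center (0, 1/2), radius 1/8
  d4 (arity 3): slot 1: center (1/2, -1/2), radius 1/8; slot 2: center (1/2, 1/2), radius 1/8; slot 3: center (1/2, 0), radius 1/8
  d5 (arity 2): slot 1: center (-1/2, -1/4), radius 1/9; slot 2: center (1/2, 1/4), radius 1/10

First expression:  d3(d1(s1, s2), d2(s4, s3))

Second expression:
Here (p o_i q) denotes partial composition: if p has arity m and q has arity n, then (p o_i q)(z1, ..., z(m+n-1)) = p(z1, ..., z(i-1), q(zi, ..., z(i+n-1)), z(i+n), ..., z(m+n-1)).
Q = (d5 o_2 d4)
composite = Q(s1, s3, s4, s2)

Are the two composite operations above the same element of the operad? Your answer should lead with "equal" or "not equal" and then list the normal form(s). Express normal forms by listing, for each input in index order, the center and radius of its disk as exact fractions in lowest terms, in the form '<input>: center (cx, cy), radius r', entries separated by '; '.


Reducing the first expression gives s1: center (7/16, 7/16), radius 1/48; s2: center (1/2, 9/16), radius 1/56; s3: center (1/16, 9/16), radius 1/96; s4: center (0, 9/16), radius 1/80
Reducing the second expression gives s1: center (-1/2, -1/4), radius 1/9; s2: center (11/20, 1/4), radius 1/80; s3: center (11/20, 1/5), radius 1/80; s4: center (11/20, 3/10), radius 1/80
The forms do not match — not equal.

not equal — first s1: center (7/16, 7/16), radius 1/48; s2: center (1/2, 9/16), radius 1/56; s3: center (1/16, 9/16), radius 1/96; s4: center (0, 9/16), radius 1/80, second s1: center (-1/2, -1/4), radius 1/9; s2: center (11/20, 1/4), radius 1/80; s3: center (11/20, 1/5), radius 1/80; s4: center (11/20, 3/10), radius 1/80


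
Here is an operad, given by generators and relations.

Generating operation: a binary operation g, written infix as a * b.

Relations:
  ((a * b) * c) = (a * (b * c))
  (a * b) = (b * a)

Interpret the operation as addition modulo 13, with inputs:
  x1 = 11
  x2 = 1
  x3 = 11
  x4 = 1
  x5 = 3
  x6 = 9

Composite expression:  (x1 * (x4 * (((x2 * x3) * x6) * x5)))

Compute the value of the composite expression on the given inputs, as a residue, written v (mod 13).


10 (mod 13)

(x2 * x3) = 12
((x2 * x3) * x6) = 8
(((x2 * x3) * x6) * x5) = 11
(x4 * (((x2 * x3) * x6) * x5)) = 12
(x1 * (x4 * (((x2 * x3) * x6) * x5))) = 10


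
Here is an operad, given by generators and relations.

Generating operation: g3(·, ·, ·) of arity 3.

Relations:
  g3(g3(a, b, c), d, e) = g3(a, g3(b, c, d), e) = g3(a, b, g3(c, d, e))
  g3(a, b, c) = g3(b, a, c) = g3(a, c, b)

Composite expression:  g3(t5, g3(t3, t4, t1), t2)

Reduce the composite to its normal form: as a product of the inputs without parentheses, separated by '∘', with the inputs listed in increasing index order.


t1 ∘ t2 ∘ t3 ∘ t4 ∘ t5


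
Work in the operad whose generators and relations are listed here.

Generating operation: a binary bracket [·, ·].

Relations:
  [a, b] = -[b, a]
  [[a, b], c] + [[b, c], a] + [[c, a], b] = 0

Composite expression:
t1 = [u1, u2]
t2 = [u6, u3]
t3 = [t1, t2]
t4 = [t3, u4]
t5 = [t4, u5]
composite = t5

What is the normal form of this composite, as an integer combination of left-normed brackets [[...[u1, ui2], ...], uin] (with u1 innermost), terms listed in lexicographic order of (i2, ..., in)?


-[[[[[u1, u2], u3], u6], u4], u5] + [[[[[u1, u2], u6], u3], u4], u5]


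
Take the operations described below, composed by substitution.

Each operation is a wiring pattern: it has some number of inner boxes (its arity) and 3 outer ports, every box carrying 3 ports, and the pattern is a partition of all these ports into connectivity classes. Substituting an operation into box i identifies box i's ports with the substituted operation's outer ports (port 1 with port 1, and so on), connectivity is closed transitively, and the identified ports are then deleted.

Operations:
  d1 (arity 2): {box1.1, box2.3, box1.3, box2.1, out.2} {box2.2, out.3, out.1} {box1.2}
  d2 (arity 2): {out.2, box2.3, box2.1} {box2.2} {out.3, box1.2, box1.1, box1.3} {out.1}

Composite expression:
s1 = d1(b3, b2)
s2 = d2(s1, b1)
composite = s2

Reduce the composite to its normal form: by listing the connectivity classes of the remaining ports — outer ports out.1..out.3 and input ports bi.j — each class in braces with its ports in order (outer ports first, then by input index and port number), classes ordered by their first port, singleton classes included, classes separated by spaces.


Reachability decides: close wires over d2-identified ports.
through d1, on inputs (b3, b2): {out.1, out.3, b2.2} {out.2, b2.1, b2.3, b3.1, b3.3} {b3.2} (out.j = stage outer ports)
through d2, on inputs (b3, b2, b1): {out.1} {out.2, b1.1, b1.3} {out.3, b2.1, b2.2, b2.3, b3.1, b3.3} {b1.2} {b3.2} (out.j = stage outer ports)

{out.1} {out.2, b1.1, b1.3} {out.3, b2.1, b2.2, b2.3, b3.1, b3.3} {b1.2} {b3.2}


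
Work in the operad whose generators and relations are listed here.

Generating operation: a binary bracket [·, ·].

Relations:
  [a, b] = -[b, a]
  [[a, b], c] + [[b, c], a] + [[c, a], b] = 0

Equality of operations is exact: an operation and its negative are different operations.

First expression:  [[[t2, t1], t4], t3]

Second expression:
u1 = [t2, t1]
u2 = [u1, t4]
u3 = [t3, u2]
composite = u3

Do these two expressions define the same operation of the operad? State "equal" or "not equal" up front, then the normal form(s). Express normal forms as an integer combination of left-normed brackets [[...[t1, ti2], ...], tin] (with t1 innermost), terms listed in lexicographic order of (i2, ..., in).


In normal form, the first expression is -[[[t1, t2], t4], t3]
In normal form, the second expression is [[[t1, t2], t4], t3]
The forms do not match — not equal.

not equal: they reduce to -[[[t1, t2], t4], t3] and [[[t1, t2], t4], t3]


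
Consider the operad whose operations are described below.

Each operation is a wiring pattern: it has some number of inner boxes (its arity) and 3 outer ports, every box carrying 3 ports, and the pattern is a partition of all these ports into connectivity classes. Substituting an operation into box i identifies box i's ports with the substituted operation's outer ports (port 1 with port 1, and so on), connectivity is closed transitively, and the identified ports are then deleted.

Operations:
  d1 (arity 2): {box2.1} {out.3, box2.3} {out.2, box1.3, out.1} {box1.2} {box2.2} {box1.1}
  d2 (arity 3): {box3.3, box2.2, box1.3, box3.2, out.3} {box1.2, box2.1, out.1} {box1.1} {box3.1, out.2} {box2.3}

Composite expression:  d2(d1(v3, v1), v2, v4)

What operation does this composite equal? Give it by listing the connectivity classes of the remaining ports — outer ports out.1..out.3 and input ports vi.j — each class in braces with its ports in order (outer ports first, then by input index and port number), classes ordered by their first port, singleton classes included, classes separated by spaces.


Two ports join when wires chain via d2-identified ports.
the subtree at d1 composes to {out.1, out.2, v3.3} {out.3, v1.3} {v1.1} {v1.2} {v3.1} {v3.2} on (v3, v1); out.j = own outer ports
the subtree at d2 composes to {out.1, v2.1, v3.3} {out.2, v4.1} {out.3, v1.3, v2.2, v4.2, v4.3} {v1.1} {v1.2} {v2.3} {v3.1} {v3.2} on (v3, v1, v2, v4); out.j = own outer ports

{out.1, v2.1, v3.3} {out.2, v4.1} {out.3, v1.3, v2.2, v4.2, v4.3} {v1.1} {v1.2} {v2.3} {v3.1} {v3.2}


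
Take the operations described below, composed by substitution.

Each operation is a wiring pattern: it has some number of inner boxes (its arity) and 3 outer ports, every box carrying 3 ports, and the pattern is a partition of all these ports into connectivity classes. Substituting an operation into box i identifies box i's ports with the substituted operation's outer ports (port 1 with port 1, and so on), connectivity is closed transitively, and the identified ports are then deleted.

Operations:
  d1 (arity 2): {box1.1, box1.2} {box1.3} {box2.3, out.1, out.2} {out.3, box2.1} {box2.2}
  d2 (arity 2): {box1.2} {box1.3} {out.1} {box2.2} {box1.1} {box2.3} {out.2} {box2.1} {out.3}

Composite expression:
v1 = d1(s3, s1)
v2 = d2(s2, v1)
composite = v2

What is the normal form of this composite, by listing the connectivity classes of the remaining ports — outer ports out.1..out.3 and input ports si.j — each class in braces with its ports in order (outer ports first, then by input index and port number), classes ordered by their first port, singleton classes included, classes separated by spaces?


{out.1} {out.2} {out.3} {s1.1} {s1.2} {s1.3} {s2.1} {s2.2} {s2.3} {s3.1, s3.2} {s3.3}

Reachability decides: close wires over d2-identified ports.
composing d1 on (s3, s1), with out.j its own outer ports: {out.1, out.2, s1.3} {out.3, s1.1} {s1.2} {s3.1, s3.2} {s3.3}
composing d2 on (s2, s3, s1), with out.j its own outer ports: {out.1} {out.2} {out.3} {s1.1} {s1.2} {s1.3} {s2.1} {s2.2} {s2.3} {s3.1, s3.2} {s3.3}


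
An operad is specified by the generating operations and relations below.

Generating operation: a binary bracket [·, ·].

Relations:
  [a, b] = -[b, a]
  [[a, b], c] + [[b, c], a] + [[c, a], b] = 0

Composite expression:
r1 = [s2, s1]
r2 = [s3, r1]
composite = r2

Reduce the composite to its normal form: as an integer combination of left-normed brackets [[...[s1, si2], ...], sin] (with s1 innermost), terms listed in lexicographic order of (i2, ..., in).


Skip Jacobi rewriting: expand, keep s1-initial words, read off terms.
Composite bracket: [s3, [s2, s1]]
Full expansion: 4 signed words from ab - ba (2^2 = 4).
Only words starting with s1 matter:
  from s1s2s3, sign +1: term +[[s1, s2], s3]

[[s1, s2], s3]


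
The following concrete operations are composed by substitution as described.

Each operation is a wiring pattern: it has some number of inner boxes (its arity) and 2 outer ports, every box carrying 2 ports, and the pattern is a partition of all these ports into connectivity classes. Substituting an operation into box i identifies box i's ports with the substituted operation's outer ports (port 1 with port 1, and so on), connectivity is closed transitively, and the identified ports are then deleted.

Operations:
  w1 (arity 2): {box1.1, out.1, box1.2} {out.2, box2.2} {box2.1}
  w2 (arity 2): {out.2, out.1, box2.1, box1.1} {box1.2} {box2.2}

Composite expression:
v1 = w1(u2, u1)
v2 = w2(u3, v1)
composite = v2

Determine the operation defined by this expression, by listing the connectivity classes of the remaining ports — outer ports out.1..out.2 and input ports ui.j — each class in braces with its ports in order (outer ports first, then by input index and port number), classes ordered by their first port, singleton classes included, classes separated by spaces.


Substituting into w2 glues patterns; closure does the rest.
stage w1: inputs (u2, u1), connectivity {out.1, u2.1, u2.2} {out.2, u1.2} {u1.1}, out.j its boundary
stage w2: inputs (u3, u2, u1), connectivity {out.1, out.2, u2.1, u2.2, u3.1} {u1.1} {u1.2} {u3.2}, out.j its boundary

{out.1, out.2, u2.1, u2.2, u3.1} {u1.1} {u1.2} {u3.2}


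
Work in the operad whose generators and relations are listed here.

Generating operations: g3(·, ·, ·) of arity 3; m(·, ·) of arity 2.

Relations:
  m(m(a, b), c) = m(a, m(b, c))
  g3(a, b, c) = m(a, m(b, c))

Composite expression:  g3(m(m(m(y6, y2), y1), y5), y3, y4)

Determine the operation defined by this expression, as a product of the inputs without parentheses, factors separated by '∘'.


y6 ∘ y2 ∘ y1 ∘ y5 ∘ y3 ∘ y4

All parenthesizations of g3 agree; list the y-inputs left to right.
m(y6, y2) spells out as y6 ∘ y2
m(m(y6, y2), y1) spells out as y6 ∘ y2 ∘ y1
m(m(m(y6, y2), y1), y5) spells out as y6 ∘ y2 ∘ y1 ∘ y5
g3(m(m(m(y6, y2), y1), y5), y3, y4) spells out as y6 ∘ y2 ∘ y1 ∘ y5 ∘ y3 ∘ y4


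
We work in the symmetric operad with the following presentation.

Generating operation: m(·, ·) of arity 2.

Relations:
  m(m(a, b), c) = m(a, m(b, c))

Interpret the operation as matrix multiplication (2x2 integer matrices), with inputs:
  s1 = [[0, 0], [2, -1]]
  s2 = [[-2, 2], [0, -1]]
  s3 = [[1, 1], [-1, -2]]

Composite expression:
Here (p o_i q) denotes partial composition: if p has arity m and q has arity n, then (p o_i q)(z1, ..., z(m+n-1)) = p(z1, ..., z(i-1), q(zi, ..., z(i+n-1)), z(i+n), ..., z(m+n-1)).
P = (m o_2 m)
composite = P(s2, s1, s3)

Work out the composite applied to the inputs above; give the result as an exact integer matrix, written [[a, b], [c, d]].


[[6, 8], [-3, -4]]

m(s1, s3) = [[0, 0], [3, 4]]
m(s2, m(s1, s3)) = [[6, 8], [-3, -4]]
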